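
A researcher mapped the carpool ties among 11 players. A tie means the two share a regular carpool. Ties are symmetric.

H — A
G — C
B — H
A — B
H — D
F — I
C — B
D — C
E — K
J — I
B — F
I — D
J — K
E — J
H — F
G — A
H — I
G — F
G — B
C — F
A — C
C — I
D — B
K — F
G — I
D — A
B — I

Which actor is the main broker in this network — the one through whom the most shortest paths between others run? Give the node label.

I

Unnormalized betweenness of each node: A:7/10, B:409/180, C:82/45, D:32/45, E:0, F:331/36, G:101/90, H:283/180, I:2053/180, J:473/90, K:71/18.
I has the largest value, 2053/180, making it the main broker — the node through which the most shortest paths run.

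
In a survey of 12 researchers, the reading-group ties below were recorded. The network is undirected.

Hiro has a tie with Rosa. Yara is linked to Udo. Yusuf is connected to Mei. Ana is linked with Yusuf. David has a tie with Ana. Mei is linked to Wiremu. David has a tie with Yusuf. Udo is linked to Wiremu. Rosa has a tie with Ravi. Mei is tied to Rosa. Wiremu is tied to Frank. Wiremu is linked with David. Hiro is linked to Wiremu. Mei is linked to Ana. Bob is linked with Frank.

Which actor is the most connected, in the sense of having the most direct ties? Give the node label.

Wiremu

Degrees — Ana:3, Bob:1, David:3, Frank:2, Hiro:2, Mei:4, Ravi:1, Rosa:3, Udo:2, Wiremu:5, Yara:1, Yusuf:3.
The maximum is 5, attained only by Wiremu.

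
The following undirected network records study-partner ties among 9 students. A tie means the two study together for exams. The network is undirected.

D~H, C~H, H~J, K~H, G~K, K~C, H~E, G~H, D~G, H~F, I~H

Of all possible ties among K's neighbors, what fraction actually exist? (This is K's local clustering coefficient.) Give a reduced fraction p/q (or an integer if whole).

2/3

K's neighbors: C, G, and H (k = 3).
Possible neighbor pairs: C(3,2) = 3. Edges among them: C–H, G–H → e = 2.
Clustering(K) = 2/3.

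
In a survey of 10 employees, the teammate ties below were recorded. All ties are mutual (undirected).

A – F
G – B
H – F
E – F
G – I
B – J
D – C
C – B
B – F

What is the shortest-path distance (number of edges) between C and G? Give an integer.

One shortest route is C – B – G, which uses 2 edges, and C and G are not directly tied, so nothing shorter exists. So d(C,G) = 2.

2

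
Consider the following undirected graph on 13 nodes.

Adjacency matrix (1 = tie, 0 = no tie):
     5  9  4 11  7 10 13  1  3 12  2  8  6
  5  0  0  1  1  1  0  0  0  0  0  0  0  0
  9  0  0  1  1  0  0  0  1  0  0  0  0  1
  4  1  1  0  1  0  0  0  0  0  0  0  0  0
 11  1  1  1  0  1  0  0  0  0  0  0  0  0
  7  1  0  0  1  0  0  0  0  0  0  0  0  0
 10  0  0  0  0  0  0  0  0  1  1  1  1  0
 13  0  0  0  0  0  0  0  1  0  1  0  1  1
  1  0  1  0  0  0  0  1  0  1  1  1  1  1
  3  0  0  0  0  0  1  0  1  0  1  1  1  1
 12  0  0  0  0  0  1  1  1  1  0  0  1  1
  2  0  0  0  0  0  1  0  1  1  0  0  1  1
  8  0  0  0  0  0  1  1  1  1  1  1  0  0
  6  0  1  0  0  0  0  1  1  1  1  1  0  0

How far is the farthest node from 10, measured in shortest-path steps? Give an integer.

5

Distances from 10: 1:2, 2:1, 3:1, 4:4, 5:5, 6:2, 7:5, 8:1, 9:3, 11:4, 12:1, 13:2.
The largest is 5 (to 5 and 7), so the eccentricity of 10 is 5.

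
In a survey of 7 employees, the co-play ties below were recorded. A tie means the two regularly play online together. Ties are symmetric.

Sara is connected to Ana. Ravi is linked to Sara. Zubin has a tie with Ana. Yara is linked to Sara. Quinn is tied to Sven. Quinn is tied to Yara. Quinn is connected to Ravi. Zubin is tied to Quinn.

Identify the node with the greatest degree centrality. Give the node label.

Quinn

Degrees — Ana:2, Quinn:4, Ravi:2, Sara:3, Sven:1, Yara:2, Zubin:2.
The maximum is 4, attained only by Quinn.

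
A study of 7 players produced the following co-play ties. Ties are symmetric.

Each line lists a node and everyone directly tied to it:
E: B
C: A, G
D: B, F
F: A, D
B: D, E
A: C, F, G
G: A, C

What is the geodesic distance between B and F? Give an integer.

One shortest route is B – D – F, which uses 2 edges, and B and F are not directly tied, so nothing shorter exists. So d(B,F) = 2.

2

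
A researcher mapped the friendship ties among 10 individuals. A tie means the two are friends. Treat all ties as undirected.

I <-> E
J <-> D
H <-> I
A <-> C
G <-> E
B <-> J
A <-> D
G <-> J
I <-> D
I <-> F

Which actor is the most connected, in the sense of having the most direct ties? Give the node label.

Degrees — A:2, B:1, C:1, D:3, E:2, F:1, G:2, H:1, I:4, J:3.
The maximum is 4, attained only by I.

I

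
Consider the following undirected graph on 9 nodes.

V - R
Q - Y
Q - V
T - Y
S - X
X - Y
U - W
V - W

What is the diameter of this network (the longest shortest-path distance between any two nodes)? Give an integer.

6

Eccentricity of each node (its greatest distance to any other): Q:3, R:5, S:6, T:5, U:6, V:4, W:5, X:5, Y:4.
The maximum eccentricity is 6, realized for instance by the pair S–U via S – X – Y – Q – V – W – U. So the diameter is 6.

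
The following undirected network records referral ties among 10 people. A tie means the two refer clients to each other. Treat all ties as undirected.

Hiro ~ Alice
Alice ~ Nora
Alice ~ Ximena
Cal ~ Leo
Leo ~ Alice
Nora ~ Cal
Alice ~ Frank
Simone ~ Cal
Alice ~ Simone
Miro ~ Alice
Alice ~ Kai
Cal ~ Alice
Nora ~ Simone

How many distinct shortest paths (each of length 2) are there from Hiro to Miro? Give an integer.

1

The shortest distance is 2, and the only length-2 path is Hiro–Alice–Miro. So there is exactly 1 shortest path.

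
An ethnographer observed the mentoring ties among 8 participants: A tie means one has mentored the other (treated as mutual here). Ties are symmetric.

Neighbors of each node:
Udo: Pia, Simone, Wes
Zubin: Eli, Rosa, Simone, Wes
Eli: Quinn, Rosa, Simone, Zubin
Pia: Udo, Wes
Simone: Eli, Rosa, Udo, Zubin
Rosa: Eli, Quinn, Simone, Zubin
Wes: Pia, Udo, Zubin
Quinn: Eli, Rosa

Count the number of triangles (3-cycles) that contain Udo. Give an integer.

Udo's neighbors: Pia, Simone, and Wes.
Neighbor pairs that are themselves tied: Udo–Pia–Wes. Each forms one triangle with Udo, for 1 in total.

1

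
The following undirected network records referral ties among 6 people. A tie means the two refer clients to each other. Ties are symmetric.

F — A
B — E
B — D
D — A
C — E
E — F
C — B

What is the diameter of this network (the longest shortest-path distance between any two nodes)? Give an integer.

Eccentricity of each node (its greatest distance to any other): A:3, B:2, C:3, D:2, E:2, F:2.
The maximum eccentricity is 3, realized for instance by the pair C–A via C – B – D – A. So the diameter is 3.

3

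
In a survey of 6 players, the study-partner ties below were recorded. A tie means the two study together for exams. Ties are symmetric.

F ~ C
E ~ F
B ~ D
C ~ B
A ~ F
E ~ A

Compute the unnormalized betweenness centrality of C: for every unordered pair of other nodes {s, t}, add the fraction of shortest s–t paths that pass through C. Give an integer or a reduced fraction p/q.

Pairs whose geodesics pass through C — D–E: 1; D–A: 1; D–F: 1; B–E: 1; B–A: 1; B–F: 1.
All other pairs contribute 0.
Summing the contributions gives betweenness(C) = 6.

6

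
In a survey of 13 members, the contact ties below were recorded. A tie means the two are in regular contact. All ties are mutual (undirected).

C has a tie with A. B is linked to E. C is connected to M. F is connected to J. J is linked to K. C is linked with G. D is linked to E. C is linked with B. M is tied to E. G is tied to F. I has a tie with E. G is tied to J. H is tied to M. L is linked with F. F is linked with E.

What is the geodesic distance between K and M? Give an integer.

One shortest route is K – J – F – E – M, which uses 4 edges, and at distance 3 from K we only reach {C, E, L}, which does not include M. So d(K,M) = 4.

4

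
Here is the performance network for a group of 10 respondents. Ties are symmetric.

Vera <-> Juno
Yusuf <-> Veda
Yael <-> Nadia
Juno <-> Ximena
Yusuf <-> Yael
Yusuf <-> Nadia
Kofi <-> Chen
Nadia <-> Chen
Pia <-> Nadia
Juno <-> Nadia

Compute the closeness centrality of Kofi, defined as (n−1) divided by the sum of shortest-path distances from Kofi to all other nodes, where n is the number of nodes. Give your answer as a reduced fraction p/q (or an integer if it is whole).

Distances from Kofi: Chen:1, Juno:3, Nadia:2, Pia:3, Veda:4, Vera:4, Ximena:4, Yael:3, Yusuf:3. Sum = 27.
n = 10, so closeness = 9/27 = 1/3.

1/3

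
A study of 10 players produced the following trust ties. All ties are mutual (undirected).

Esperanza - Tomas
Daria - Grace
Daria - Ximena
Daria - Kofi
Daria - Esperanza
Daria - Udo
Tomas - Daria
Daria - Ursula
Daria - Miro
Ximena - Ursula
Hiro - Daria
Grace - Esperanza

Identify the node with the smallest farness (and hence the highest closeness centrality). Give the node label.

Farness (sum of distances to all others) for each node — Daria:9, Esperanza:15, Grace:16, Hiro:17, Kofi:17, Miro:17, Tomas:16, Udo:17, Ursula:16, Ximena:16.
The smallest farness is 9, for Daria, so Daria has the highest closeness.

Daria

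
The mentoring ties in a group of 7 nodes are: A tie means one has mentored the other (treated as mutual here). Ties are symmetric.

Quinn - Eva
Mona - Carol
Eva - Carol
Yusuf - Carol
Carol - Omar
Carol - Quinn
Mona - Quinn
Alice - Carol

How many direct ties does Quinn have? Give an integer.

Quinn is directly tied to Carol, Eva, and Mona. That is 3 neighbors, so the degree of Quinn is 3.

3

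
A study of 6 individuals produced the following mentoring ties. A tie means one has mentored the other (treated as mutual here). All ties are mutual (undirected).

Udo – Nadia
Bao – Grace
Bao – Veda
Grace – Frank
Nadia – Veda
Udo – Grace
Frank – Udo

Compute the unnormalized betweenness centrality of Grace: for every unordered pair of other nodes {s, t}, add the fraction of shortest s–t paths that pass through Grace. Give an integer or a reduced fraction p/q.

Pairs whose geodesics pass through Grace — Udo–Bao: 1; Frank–Bao: 1; Frank–Veda: 1/2.
All other pairs contribute 0.
Summing the contributions gives betweenness(Grace) = 5/2.

5/2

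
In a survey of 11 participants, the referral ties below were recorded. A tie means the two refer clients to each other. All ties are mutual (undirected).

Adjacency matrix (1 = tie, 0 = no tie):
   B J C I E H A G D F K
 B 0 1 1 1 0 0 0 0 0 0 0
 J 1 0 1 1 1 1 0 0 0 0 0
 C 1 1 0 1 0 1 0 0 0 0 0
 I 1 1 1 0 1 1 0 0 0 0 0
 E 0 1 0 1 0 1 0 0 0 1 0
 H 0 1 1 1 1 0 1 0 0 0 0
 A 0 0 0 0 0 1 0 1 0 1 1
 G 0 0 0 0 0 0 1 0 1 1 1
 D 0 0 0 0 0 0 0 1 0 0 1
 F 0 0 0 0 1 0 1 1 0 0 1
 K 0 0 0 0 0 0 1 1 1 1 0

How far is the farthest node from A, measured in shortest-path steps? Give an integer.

Distances from A: B:3, C:2, D:2, E:2, F:1, G:1, H:1, I:2, J:2, K:1.
The largest is 3 (to B), so the eccentricity of A is 3.

3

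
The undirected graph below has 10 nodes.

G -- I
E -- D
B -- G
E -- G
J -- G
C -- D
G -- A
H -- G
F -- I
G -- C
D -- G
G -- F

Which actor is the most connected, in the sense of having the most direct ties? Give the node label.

Degrees — A:1, B:1, C:2, D:3, E:2, F:2, G:9, H:1, I:2, J:1.
The maximum is 9, attained only by G.

G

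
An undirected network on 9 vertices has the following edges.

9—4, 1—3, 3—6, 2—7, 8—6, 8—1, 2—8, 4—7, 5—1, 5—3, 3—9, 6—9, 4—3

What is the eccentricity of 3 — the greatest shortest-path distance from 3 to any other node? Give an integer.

Distances from 3: 1:1, 2:3, 4:1, 5:1, 6:1, 7:2, 8:2, 9:1.
The largest is 3 (to 2), so the eccentricity of 3 is 3.

3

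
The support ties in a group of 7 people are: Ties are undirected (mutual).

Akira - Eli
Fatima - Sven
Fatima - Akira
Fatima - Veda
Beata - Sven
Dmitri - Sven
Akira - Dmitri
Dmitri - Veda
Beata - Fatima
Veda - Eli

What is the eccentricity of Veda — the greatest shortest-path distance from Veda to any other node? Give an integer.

Distances from Veda: Akira:2, Beata:2, Dmitri:1, Eli:1, Fatima:1, Sven:2.
The largest is 2 (to Sven, Akira, and Beata), so the eccentricity of Veda is 2.

2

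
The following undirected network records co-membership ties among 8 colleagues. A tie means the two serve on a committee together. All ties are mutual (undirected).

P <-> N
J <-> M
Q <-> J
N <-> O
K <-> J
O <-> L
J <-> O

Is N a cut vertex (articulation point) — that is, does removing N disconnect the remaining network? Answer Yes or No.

Removing N leaves {J, K, L, M, O, and Q} with no path to {P}, so the network splits into 2 components. N is a cut vertex.

Yes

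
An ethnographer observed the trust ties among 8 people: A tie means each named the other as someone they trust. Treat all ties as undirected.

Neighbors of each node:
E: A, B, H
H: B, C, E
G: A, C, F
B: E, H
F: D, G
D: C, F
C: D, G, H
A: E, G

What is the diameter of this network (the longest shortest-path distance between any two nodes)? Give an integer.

Eccentricity of each node (its greatest distance to any other): A:3, B:4, C:2, D:3, E:3, F:4, G:3, H:3.
The maximum eccentricity is 4, realized for instance by the pair B–F via B – E – A – G – F. So the diameter is 4.

4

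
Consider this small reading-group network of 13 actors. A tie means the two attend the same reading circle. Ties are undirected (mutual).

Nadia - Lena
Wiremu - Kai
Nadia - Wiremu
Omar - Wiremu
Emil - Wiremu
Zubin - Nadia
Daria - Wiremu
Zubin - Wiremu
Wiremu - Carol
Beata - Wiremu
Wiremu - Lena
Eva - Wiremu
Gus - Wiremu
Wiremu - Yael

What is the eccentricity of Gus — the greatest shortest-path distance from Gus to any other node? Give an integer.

2

Distances from Gus: Beata:2, Carol:2, Daria:2, Emil:2, Eva:2, Kai:2, Lena:2, Nadia:2, Omar:2, Wiremu:1, Yael:2, Zubin:2.
The largest is 2 (to Daria, Carol, Beata, Lena, Omar, Eva, Nadia, Emil, Yael, Kai, and Zubin), so the eccentricity of Gus is 2.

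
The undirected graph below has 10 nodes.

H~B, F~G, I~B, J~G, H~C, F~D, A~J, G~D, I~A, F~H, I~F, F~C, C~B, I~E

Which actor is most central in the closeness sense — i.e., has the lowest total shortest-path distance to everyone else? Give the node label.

F

Farness (sum of distances to all others) for each node — A:19, B:18, C:18, D:19, E:22, F:13, G:17, H:18, I:14, J:20.
The smallest farness is 13, for F, so F has the highest closeness.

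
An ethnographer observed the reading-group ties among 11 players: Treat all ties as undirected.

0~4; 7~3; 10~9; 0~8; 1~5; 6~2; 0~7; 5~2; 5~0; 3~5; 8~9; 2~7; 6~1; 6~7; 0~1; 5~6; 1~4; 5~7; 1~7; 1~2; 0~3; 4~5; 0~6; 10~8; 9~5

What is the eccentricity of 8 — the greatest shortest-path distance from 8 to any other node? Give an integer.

3

Distances from 8: 0:1, 1:2, 2:3, 3:2, 4:2, 5:2, 6:2, 7:2, 9:1, 10:1.
The largest is 3 (to 2), so the eccentricity of 8 is 3.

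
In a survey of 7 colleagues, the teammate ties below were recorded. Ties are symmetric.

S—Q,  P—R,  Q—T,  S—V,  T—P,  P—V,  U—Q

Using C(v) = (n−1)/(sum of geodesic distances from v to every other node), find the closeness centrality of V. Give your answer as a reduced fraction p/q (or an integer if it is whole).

Distances from V: P:1, Q:2, R:2, S:1, T:2, U:3. Sum = 11.
n = 7, so closeness = 6/11.

6/11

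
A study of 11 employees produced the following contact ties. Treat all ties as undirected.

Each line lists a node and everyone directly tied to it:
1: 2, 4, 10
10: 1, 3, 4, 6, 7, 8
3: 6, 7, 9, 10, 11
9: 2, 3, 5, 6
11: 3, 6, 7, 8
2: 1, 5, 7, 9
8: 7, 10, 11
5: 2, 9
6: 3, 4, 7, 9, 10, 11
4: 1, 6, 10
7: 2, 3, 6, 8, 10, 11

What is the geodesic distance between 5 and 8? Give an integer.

3

One shortest route is 5 – 2 – 7 – 8, which uses 3 edges, and at distance 2 from 5 we only reach {1, 3, 6, 7}, which does not include 8. So d(5,8) = 3.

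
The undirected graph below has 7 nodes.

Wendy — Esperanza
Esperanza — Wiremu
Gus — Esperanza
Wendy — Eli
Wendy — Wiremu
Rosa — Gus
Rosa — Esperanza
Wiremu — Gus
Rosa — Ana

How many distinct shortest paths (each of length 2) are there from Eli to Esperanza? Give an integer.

1

The shortest distance is 2, and the only length-2 path is Eli–Wendy–Esperanza. So there is exactly 1 shortest path.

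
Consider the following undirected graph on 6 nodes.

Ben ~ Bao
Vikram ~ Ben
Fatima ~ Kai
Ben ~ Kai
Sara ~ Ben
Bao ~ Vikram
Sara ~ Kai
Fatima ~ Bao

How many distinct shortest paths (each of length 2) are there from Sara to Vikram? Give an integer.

1

The shortest distance is 2, and the only length-2 path is Sara–Ben–Vikram. So there is exactly 1 shortest path.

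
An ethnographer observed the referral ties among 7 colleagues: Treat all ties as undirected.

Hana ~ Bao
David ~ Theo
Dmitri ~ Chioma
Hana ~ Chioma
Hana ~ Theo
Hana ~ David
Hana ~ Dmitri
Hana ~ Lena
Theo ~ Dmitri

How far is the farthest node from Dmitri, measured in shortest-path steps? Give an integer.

Distances from Dmitri: Bao:2, Chioma:1, David:2, Hana:1, Lena:2, Theo:1.
The largest is 2 (to Lena, David, and Bao), so the eccentricity of Dmitri is 2.

2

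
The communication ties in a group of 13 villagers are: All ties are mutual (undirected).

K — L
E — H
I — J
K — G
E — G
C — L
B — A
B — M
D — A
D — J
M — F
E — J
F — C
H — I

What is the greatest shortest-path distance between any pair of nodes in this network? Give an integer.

6

Eccentricity of each node (its greatest distance to any other): A:5, B:5, C:6, D:5, E:5, F:6, G:5, H:6, I:6, J:5, K:5, L:5, M:6.
The maximum eccentricity is 6, realized for instance by the pair I–C via I – J – E – G – K – L – C. So the diameter is 6.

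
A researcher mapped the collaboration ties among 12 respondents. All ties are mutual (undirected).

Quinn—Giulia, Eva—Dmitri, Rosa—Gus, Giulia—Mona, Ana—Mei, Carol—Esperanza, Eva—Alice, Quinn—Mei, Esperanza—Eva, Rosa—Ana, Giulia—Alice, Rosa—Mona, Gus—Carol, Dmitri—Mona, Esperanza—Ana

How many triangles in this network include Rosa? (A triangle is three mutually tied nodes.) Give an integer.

0

Rosa's neighbors are Ana, Gus, and Mona, but none of them are tied to each other, so no triangle contains Rosa.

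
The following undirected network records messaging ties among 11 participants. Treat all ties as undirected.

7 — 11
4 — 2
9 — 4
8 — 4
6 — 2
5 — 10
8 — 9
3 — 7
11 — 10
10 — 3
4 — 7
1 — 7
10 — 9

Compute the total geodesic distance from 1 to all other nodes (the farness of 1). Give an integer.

27

Distances from 1: 2:3, 3:2, 4:2, 5:4, 6:4, 7:1, 8:3, 9:3, 10:3, 11:2.
Sum = 3 + 2 + 2 + 4 + 4 + 1 + 3 + 3 + 3 + 2 = 27.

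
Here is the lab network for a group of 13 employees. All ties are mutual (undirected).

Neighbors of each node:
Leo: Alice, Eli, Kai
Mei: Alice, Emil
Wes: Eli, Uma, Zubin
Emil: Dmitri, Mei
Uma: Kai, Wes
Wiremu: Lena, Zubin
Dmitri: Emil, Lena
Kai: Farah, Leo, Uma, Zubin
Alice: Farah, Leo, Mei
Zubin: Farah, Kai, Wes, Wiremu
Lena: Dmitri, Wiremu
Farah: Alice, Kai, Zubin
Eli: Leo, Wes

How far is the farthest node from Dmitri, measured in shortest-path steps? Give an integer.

Distances from Dmitri: Alice:3, Eli:5, Emil:1, Farah:4, Kai:4, Lena:1, Leo:4, Mei:2, Uma:5, Wes:4, Wiremu:2, Zubin:3.
The largest is 5 (to Uma and Eli), so the eccentricity of Dmitri is 5.

5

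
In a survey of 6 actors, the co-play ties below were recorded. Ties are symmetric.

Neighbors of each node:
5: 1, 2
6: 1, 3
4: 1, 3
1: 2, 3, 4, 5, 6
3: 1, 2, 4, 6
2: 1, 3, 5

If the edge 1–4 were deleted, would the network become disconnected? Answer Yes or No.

No

Even without that edge, 1 still reaches 4 via 1 – 3 – 4, so the network stays connected. Not a bridge.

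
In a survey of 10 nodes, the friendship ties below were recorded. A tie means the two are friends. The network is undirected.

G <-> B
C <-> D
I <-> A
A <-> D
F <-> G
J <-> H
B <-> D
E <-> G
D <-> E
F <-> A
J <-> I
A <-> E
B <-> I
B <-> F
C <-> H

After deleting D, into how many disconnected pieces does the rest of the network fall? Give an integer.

1

D's neighbors (A, B, C, and E) remain reachable from one another through other ties, so the rest of the network stays in one piece.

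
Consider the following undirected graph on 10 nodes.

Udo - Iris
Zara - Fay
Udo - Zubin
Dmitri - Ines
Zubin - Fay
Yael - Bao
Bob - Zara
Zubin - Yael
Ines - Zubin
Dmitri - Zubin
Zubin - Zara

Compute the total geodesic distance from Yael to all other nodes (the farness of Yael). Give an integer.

Distances from Yael: Bao:1, Bob:3, Dmitri:2, Fay:2, Ines:2, Iris:3, Udo:2, Zara:2, Zubin:1.
Sum = 1 + 3 + 2 + 2 + 2 + 3 + 2 + 2 + 1 = 18.

18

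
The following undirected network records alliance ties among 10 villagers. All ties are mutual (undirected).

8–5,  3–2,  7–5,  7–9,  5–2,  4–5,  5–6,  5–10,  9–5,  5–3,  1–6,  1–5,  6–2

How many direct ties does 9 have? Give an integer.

9 is directly tied to 5 and 7. That is 2 neighbors, so the degree of 9 is 2.

2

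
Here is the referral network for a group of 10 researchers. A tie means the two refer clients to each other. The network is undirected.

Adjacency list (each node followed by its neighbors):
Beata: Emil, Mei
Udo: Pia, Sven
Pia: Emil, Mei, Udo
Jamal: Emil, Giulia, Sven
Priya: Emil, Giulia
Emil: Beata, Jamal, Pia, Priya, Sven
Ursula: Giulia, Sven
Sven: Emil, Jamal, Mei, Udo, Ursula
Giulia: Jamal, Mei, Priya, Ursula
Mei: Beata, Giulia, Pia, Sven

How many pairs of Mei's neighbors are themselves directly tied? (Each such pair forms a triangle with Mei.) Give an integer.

Mei's neighbors are Beata, Giulia, Pia, and Sven, but none of them are tied to each other, so no triangle contains Mei.

0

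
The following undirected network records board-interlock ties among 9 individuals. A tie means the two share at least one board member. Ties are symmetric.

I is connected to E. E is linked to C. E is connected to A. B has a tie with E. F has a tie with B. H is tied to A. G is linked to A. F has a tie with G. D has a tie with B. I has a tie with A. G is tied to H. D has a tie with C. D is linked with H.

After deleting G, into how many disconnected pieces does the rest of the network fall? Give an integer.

G's neighbors (A, F, and H) remain reachable from one another through other ties, so the rest of the network stays in one piece.

1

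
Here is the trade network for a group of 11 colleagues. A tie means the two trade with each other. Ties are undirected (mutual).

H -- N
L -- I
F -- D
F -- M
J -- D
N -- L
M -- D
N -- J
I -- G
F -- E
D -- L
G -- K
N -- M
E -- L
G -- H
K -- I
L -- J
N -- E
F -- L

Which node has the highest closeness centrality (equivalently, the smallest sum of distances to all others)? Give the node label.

L

Farness (sum of distances to all others) for each node — D:19, E:19, F:19, G:22, H:20, I:18, J:19, K:25, L:14, M:21, N:16.
The smallest farness is 14, for L, so L has the highest closeness.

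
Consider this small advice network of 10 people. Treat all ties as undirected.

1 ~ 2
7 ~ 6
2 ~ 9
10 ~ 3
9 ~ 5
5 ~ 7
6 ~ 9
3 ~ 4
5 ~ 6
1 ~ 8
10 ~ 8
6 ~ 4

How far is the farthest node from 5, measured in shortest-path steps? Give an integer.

Distances from 5: 1:3, 2:2, 3:3, 4:2, 6:1, 7:1, 8:4, 9:1, 10:4.
The largest is 4 (to 10 and 8), so the eccentricity of 5 is 4.

4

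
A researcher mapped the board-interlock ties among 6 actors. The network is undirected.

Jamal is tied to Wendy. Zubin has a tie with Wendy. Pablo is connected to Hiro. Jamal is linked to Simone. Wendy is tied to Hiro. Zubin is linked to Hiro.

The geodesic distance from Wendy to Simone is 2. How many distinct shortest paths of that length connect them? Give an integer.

1

The shortest distance is 2, and the only length-2 path is Wendy–Jamal–Simone. So there is exactly 1 shortest path.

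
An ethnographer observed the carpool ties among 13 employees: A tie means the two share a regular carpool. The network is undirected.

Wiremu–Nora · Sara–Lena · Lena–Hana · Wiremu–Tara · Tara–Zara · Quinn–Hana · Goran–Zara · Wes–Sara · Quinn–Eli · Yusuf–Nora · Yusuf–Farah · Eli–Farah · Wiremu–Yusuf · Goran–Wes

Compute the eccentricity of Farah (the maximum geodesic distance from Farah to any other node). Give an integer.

Distances from Farah: Eli:1, Goran:5, Hana:3, Lena:4, Nora:2, Quinn:2, Sara:5, Tara:3, Wes:6, Wiremu:2, Yusuf:1, Zara:4.
The largest is 6 (to Wes), so the eccentricity of Farah is 6.

6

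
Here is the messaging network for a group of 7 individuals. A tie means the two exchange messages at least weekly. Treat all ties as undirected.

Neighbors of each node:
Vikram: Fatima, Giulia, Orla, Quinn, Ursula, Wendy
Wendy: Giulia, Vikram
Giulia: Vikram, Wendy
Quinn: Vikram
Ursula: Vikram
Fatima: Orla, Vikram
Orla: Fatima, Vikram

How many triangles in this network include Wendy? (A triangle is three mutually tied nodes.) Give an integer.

1

Wendy's neighbors: Giulia and Vikram.
Neighbor pairs that are themselves tied: Wendy–Giulia–Vikram. Each forms one triangle with Wendy, for 1 in total.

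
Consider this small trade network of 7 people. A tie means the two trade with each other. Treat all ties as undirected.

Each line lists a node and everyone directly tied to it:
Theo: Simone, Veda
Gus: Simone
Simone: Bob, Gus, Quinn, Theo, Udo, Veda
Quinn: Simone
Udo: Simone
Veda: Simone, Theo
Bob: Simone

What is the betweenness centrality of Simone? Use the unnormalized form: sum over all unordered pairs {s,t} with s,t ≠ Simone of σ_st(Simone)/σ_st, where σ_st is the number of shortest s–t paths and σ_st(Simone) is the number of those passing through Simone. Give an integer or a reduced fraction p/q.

14

Pairs whose geodesics pass through Simone — Udo–Veda: 1; Udo–Quinn: 1; Udo–Gus: 1; Udo–Theo: 1; Udo–Bob: 1; Veda–Quinn: 1; Veda–Gus: 1; Veda–Bob: 1; Quinn–Gus: 1; Quinn–Theo: 1; Quinn–Bob: 1; Gus–Theo: 1; Gus–Bob: 1; Theo–Bob: 1.
All other pairs contribute 0.
Summing the contributions gives betweenness(Simone) = 14.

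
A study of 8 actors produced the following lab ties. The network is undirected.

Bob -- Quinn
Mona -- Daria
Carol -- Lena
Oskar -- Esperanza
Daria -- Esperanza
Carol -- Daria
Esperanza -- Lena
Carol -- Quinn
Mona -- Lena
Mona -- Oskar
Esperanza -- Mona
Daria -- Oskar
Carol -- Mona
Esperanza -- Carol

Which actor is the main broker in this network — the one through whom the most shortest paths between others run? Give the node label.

Carol

Unnormalized betweenness of each node: Bob:0, Carol:31/3, Daria:1, Esperanza:11/6, Lena:0, Mona:11/6, Oskar:0, Quinn:6.
Carol has the largest value, 31/3, making it the main broker — the node through which the most shortest paths run.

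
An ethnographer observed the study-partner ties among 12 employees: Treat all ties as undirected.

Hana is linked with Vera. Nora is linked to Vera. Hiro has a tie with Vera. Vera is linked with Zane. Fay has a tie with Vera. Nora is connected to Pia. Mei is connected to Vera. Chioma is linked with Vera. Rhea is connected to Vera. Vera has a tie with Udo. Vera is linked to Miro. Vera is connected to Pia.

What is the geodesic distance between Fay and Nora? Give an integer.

2

One shortest route is Fay – Vera – Nora, which uses 2 edges, and Fay and Nora are not directly tied, so nothing shorter exists. So d(Fay,Nora) = 2.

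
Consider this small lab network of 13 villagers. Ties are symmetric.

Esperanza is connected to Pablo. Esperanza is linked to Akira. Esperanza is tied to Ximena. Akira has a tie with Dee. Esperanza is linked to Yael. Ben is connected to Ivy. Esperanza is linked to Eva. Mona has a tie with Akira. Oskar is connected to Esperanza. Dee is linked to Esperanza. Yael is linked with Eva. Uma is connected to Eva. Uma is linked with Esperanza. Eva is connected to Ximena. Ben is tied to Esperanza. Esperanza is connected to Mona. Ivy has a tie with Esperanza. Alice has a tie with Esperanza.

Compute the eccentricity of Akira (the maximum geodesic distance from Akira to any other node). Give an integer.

2

Distances from Akira: Alice:2, Ben:2, Dee:1, Esperanza:1, Eva:2, Ivy:2, Mona:1, Oskar:2, Pablo:2, Uma:2, Ximena:2, Yael:2.
The largest is 2 (to Pablo, Yael, Ben, Ivy, Uma, Ximena, Alice, Oskar, and Eva), so the eccentricity of Akira is 2.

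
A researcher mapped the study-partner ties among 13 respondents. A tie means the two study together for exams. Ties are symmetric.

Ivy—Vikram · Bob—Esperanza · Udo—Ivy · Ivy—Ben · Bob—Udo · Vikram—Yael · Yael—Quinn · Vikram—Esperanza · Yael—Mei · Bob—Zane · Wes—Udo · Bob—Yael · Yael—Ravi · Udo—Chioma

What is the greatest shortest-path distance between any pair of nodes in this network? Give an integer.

Eccentricity of each node (its greatest distance to any other): Ben:4, Bob:3, Chioma:4, Esperanza:3, Ivy:3, Mei:4, Quinn:4, Ravi:4, Udo:3, Vikram:3, Wes:4, Yael:3, Zane:4.
The maximum eccentricity is 4, realized for instance by the pair Zane–Ben via Zane – Bob – Udo – Ivy – Ben. So the diameter is 4.

4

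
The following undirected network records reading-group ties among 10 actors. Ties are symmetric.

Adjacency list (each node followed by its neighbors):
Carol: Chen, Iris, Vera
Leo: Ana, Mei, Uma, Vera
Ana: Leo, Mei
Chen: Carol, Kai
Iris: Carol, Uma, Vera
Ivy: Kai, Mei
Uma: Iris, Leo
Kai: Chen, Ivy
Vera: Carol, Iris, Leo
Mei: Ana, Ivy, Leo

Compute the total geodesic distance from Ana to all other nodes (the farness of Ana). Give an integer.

21

Distances from Ana: Carol:3, Chen:4, Iris:3, Ivy:2, Kai:3, Leo:1, Mei:1, Uma:2, Vera:2.
Sum = 3 + 4 + 3 + 2 + 3 + 1 + 1 + 2 + 2 = 21.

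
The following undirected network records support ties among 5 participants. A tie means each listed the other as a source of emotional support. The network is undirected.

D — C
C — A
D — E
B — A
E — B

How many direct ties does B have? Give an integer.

2

B is directly tied to A and E. That is 2 neighbors, so the degree of B is 2.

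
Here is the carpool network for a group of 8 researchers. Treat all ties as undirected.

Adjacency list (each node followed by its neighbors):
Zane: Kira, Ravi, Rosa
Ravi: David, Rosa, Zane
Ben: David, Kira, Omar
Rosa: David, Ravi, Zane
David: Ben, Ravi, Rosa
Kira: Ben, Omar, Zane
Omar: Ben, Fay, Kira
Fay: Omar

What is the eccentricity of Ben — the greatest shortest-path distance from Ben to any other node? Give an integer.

2

Distances from Ben: David:1, Fay:2, Kira:1, Omar:1, Ravi:2, Rosa:2, Zane:2.
The largest is 2 (to Zane, Fay, Ravi, and Rosa), so the eccentricity of Ben is 2.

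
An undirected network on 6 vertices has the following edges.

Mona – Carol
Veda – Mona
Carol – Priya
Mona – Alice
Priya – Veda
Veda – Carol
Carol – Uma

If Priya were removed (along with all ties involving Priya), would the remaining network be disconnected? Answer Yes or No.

Even without Priya, every remaining node can still reach every other (the residual graph is connected), so Priya is not a cut vertex.

No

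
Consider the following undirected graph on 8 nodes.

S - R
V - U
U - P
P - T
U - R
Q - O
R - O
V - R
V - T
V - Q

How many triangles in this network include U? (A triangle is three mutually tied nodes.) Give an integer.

1

U's neighbors: P, R, and V.
Neighbor pairs that are themselves tied: U–R–V. Each forms one triangle with U, for 1 in total.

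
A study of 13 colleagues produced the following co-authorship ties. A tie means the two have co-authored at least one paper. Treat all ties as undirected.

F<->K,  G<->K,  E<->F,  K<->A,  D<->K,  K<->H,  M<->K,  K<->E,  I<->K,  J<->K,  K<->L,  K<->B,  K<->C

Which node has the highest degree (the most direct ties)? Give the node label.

Degrees — A:1, B:1, C:1, D:1, E:2, F:2, G:1, H:1, I:1, J:1, K:12, L:1, M:1.
The maximum is 12, attained only by K.

K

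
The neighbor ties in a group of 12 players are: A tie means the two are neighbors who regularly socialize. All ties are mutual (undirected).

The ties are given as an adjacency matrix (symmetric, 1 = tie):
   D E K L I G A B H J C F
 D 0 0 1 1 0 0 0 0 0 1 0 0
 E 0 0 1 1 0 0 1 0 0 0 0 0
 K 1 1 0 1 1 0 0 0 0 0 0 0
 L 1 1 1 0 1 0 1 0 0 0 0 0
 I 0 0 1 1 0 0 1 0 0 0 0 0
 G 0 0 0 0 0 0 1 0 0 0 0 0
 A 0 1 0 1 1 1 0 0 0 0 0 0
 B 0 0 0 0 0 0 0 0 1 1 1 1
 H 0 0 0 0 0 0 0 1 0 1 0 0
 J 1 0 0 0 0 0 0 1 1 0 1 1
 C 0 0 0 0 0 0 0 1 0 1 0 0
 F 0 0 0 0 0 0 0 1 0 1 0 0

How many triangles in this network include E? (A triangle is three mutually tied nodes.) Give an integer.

E's neighbors: A, K, and L.
Neighbor pairs that are themselves tied: E–A–L; E–K–L. Each forms one triangle with E, for 2 in total.

2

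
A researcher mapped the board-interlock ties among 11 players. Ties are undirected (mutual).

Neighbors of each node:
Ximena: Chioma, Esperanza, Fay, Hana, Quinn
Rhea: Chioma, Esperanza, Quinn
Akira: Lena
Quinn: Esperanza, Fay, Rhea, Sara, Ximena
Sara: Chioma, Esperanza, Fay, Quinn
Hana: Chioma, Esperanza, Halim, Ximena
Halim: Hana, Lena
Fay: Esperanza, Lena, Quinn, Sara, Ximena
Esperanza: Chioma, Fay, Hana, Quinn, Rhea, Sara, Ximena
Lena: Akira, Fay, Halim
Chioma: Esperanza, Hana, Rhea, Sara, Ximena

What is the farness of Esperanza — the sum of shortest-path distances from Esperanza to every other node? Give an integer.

Distances from Esperanza: Akira:3, Chioma:1, Fay:1, Halim:2, Hana:1, Lena:2, Quinn:1, Rhea:1, Sara:1, Ximena:1.
Sum = 3 + 1 + 1 + 2 + 1 + 2 + 1 + 1 + 1 + 1 = 14.

14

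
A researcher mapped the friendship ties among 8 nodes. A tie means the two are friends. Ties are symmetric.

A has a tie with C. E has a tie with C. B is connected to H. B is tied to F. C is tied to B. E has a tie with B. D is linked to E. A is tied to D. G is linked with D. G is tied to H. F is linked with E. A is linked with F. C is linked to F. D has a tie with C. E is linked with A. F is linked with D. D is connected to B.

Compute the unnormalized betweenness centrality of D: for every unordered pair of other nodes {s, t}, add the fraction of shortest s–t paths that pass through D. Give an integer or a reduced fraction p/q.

Pairs whose geodesics pass through D — G–F: 1; G–E: 1; G–B: 1/2; G–A: 1; G–C: 1; H–A: 2/5; B–A: 1/4.
All other pairs contribute 0.
Summing the contributions gives betweenness(D) = 103/20.

103/20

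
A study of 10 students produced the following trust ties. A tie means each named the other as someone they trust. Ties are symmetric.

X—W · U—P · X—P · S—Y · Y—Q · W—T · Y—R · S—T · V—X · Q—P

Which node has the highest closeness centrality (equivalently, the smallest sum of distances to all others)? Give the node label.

P

Farness (sum of distances to all others) for each node — P:18, Q:19, R:28, S:22, T:22, U:26, V:27, W:21, X:19, Y:20.
The smallest farness is 18, for P, so P has the highest closeness.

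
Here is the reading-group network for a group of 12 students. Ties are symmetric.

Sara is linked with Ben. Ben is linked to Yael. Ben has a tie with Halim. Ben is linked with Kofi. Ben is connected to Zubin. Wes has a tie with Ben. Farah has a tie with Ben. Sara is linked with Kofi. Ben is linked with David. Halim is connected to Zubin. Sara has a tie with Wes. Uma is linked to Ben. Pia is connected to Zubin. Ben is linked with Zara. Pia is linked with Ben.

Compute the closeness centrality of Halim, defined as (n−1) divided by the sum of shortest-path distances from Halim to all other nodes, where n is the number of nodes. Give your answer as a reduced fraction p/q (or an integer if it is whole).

Distances from Halim: Ben:1, David:2, Farah:2, Kofi:2, Pia:2, Sara:2, Uma:2, Wes:2, Yael:2, Zara:2, Zubin:1. Sum = 20.
n = 12, so closeness = 11/20.

11/20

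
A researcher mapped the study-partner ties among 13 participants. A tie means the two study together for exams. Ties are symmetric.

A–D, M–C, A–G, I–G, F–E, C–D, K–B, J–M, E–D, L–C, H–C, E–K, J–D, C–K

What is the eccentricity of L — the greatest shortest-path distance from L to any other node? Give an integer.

5

Distances from L: A:3, B:3, C:1, D:2, E:3, F:4, G:4, H:2, I:5, J:3, K:2, M:2.
The largest is 5 (to I), so the eccentricity of L is 5.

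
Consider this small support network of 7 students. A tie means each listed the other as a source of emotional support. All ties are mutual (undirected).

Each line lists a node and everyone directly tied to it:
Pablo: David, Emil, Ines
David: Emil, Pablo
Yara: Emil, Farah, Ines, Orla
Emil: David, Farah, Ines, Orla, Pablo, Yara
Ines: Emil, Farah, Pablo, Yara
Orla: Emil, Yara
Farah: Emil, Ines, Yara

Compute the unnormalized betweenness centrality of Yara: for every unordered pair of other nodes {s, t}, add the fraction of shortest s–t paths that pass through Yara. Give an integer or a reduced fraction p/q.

1

Pairs whose geodesics pass through Yara — Orla–Ines: 1/2; Orla–Farah: 1/2.
All other pairs contribute 0.
Summing the contributions gives betweenness(Yara) = 1.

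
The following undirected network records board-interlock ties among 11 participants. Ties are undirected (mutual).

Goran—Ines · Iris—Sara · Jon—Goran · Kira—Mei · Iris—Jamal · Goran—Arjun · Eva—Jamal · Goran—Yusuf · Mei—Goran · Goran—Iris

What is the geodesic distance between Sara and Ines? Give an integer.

One shortest route is Sara – Iris – Goran – Ines, which uses 3 edges, and at distance 2 from Sara we only reach {Goran, Jamal}, which does not include Ines. So d(Sara,Ines) = 3.

3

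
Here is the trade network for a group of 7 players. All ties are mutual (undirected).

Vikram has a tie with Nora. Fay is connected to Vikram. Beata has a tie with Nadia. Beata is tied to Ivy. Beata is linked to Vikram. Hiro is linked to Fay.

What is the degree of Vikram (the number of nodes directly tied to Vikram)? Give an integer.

3

Vikram is directly tied to Beata, Fay, and Nora. That is 3 neighbors, so the degree of Vikram is 3.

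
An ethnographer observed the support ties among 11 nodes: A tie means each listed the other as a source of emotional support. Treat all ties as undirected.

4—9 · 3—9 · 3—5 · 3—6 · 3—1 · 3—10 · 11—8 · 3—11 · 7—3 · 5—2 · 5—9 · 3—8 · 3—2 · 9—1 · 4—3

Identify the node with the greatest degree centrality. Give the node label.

Degrees — 1:2, 2:2, 3:10, 4:2, 5:3, 6:1, 7:1, 8:2, 9:4, 10:1, 11:2.
The maximum is 10, attained only by 3.

3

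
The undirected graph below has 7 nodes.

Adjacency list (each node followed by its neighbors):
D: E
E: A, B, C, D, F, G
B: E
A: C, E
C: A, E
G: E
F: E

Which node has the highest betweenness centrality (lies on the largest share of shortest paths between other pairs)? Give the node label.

E

Unnormalized betweenness of each node: A:0, B:0, C:0, D:0, E:14, F:0, G:0.
E has the largest value, 14, making it the main broker — the node through which the most shortest paths run.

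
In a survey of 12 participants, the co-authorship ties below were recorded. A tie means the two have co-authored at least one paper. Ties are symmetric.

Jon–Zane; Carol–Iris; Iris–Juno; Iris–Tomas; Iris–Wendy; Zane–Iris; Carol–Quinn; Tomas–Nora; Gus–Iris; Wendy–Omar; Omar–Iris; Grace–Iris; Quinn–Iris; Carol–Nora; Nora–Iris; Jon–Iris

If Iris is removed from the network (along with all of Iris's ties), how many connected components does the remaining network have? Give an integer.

6

Without Iris, the remaining ties split the others into: {Carol, Nora, Quinn, Tomas}; {Omar, Wendy}; {Gus}; {Jon, Zane}; {Grace}; {Juno}.
That's 6 separate components.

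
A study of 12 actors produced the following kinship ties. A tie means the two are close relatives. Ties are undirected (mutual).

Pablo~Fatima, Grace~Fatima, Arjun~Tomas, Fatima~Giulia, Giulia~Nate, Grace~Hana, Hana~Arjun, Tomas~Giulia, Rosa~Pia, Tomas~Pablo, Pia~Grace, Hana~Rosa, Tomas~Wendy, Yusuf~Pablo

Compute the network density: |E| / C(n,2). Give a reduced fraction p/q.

There are 14 edges and 12 nodes, so the maximum possible is C(12,2) = 66.
Density = 14/66 = 7/33.

7/33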